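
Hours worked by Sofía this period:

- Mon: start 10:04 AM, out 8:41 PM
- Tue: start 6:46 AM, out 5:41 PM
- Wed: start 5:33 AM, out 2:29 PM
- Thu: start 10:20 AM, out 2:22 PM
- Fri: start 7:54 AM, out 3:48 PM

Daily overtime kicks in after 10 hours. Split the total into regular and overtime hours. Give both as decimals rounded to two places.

Regular 40.87 hours, overtime 1.53 hours

Mon: 10:04 AM–8:41 PM = 10 h 37 min
Tue: 6:46 AM–5:41 PM = 10 h 55 min
Wed: 5:33 AM–2:29 PM = 8 h 56 min
Thu: 10:20 AM–2:22 PM = 4 h 2 min
Fri: 7:54 AM–3:48 PM = 7 h 54 min
Mon reg 10 h 0 min / OT 0 h 37 min; Tue reg 10 h 0 min / OT 0 h 55 min; Wed reg 8 h 56 min / OT 0 h 0 min; Thu reg 4 h 2 min / OT 0 h 0 min; Fri reg 7 h 54 min / OT 0 h 0 min.
Totals: regular 40 h 52 min, overtime 1 h 32 min.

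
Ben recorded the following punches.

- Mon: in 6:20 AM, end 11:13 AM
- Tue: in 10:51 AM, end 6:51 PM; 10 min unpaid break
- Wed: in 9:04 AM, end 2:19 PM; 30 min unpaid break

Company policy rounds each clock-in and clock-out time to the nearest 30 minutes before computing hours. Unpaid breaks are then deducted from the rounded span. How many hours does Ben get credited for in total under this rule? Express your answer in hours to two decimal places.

Mon: in 6:20 AM→6:30 AM, out 11:13 AM→11:00 AM; 4 h 30 min
Tue: in 10:51 AM→11:00 AM, out 6:51 PM→7:00 PM; 8 h 0 min − 10 min = 7 h 50 min
Wed: in 9:04 AM→9:00 AM, out 2:19 PM→2:30 PM; 5 h 30 min − 30 min = 5 h 0 min
Total credited: 17 h 20 min.

17.33 hours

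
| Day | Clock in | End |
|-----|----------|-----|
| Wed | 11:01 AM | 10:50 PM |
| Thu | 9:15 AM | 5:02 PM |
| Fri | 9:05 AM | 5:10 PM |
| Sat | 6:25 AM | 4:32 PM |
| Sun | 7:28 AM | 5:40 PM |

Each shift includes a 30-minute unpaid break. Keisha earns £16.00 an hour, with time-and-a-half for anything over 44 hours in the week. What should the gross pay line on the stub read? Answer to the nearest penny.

Wed: 11:01 AM–10:50 PM = 11 h 49 min; less 30 min break → 11 h 19 min
Thu: 9:15 AM–5:02 PM = 7 h 47 min; less 30 min break → 7 h 17 min
Fri: 9:05 AM–5:10 PM = 8 h 5 min; less 30 min break → 7 h 35 min
Sat: 6:25 AM–4:32 PM = 10 h 7 min; less 30 min break → 9 h 37 min
Sun: 7:28 AM–5:40 PM = 10 h 12 min; less 30 min break → 9 h 42 min
Total worked: 45 h 30 min = 2730 min.
Regular 44 h 0 min = 2640 min at £16.00/h; overtime 1 h 30 min = 90 min at £24.00/h.
Pay = (2640 × £16.00 + 90 × £24.00) ÷ 60 = £740.00.

£740.00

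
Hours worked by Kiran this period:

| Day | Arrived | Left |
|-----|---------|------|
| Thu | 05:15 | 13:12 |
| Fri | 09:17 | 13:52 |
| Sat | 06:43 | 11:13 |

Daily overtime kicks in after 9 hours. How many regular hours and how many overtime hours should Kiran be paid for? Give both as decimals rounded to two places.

Thu: 05:15–13:12 = 7 h 57 min
Fri: 09:17–13:52 = 4 h 35 min
Sat: 06:43–11:13 = 4 h 30 min
Thu reg 7 h 57 min / OT 0 h 0 min; Fri reg 4 h 35 min / OT 0 h 0 min; Sat reg 4 h 30 min / OT 0 h 0 min.
Totals: regular 17 h 2 min, overtime 0 h 0 min.

Regular 17.03 hours, overtime 0.00 hours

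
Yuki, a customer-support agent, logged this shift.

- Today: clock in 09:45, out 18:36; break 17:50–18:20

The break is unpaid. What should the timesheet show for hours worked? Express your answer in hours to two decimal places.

8.35 hours

Today: 09:45–18:36 = 8 h 51 min; less 30 min break → 8 h 21 min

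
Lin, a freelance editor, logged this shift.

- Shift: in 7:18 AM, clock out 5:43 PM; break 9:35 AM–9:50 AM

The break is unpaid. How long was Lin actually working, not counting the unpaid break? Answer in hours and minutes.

10 h 10 min

Shift: 7:18 AM–5:43 PM = 10 h 25 min; less 15 min break → 10 h 10 min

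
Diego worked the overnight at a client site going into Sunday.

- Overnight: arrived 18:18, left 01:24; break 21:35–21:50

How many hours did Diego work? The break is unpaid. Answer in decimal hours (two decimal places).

Overnight: 18:18 → midnight = 5 h 42 min; midnight → 01:24 = 1 h 24 min; span 7 h 6 min; less 15 min break → 6 h 51 min

6.85 hours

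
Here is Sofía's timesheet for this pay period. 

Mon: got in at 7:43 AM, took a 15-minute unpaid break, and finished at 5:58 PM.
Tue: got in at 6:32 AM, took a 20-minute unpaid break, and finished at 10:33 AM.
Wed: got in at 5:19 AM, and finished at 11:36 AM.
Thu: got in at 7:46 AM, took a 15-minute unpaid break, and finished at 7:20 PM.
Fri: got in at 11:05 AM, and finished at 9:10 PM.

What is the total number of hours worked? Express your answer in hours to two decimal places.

41.37 hours

Mon: 7:43 AM–5:58 PM = 10 h 15 min; less 15 min break → 10 h 0 min
Tue: 6:32 AM–10:33 AM = 4 h 1 min; less 20 min break → 3 h 41 min
Wed: 5:19 AM–11:36 AM = 6 h 17 min
Thu: 7:46 AM–7:20 PM = 11 h 34 min; less 15 min break → 11 h 19 min
Fri: 11:05 AM–9:10 PM = 10 h 5 min
Total: 10 h 0 min + 3 h 41 min + 6 h 17 min + 11 h 19 min + 10 h 5 min = 41 h 22 min.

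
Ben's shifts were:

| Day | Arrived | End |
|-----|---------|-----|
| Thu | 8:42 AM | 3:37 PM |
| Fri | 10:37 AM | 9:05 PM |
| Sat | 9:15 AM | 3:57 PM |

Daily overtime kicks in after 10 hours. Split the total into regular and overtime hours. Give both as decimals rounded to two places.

Thu: 8:42 AM–3:37 PM = 6 h 55 min
Fri: 10:37 AM–9:05 PM = 10 h 28 min
Sat: 9:15 AM–3:57 PM = 6 h 42 min
Thu reg 6 h 55 min / OT 0 h 0 min; Fri reg 10 h 0 min / OT 0 h 28 min; Sat reg 6 h 42 min / OT 0 h 0 min.
Totals: regular 23 h 37 min, overtime 0 h 28 min.

Regular 23.62 hours, overtime 0.47 hours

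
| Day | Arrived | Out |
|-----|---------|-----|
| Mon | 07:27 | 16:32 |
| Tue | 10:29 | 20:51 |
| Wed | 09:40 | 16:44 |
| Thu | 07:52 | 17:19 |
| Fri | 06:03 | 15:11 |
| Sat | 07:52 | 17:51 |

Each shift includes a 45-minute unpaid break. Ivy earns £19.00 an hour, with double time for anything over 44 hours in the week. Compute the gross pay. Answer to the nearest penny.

£1086.17

Mon: 07:27–16:32 = 9 h 5 min; less 45 min break → 8 h 20 min
Tue: 10:29–20:51 = 10 h 22 min; less 45 min break → 9 h 37 min
Wed: 09:40–16:44 = 7 h 4 min; less 45 min break → 6 h 19 min
Thu: 07:52–17:19 = 9 h 27 min; less 45 min break → 8 h 42 min
Fri: 06:03–15:11 = 9 h 8 min; less 45 min break → 8 h 23 min
Sat: 07:52–17:51 = 9 h 59 min; less 45 min break → 9 h 14 min
Total worked: 50 h 35 min = 3035 min.
Regular 44 h 0 min = 2640 min at £19.00/h; overtime 6 h 35 min = 395 min at £38.00/h.
Pay = (2640 × £19.00 + 395 × £38.00) ÷ 60 = £1086.17.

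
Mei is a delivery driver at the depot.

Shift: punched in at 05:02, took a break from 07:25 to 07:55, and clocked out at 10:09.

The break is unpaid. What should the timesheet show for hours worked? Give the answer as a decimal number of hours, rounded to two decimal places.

Shift: 05:02–10:09 = 5 h 7 min; less 30 min break → 4 h 37 min

4.62 hours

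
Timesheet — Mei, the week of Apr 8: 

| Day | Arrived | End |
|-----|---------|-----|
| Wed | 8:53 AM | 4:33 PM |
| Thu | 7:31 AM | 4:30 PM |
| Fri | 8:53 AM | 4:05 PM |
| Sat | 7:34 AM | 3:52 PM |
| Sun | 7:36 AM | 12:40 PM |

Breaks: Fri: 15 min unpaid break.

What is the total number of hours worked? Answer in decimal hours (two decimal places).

36.97 hours

Wed: 8:53 AM–4:33 PM = 7 h 40 min
Thu: 7:31 AM–4:30 PM = 8 h 59 min
Fri: 8:53 AM–4:05 PM = 7 h 12 min; less 15 min break → 6 h 57 min
Sat: 7:34 AM–3:52 PM = 8 h 18 min
Sun: 7:36 AM–12:40 PM = 5 h 4 min
Total: 7 h 40 min + 8 h 59 min + 6 h 57 min + 8 h 18 min + 5 h 4 min = 36 h 58 min.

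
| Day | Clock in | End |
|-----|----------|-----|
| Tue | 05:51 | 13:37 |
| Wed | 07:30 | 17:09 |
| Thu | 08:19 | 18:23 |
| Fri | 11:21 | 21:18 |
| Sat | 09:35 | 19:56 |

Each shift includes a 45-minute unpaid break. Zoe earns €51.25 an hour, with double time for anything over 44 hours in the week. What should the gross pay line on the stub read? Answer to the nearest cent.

Tue: 05:51–13:37 = 7 h 46 min; less 45 min break → 7 h 1 min
Wed: 07:30–17:09 = 9 h 39 min; less 45 min break → 8 h 54 min
Thu: 08:19–18:23 = 10 h 4 min; less 45 min break → 9 h 19 min
Fri: 11:21–21:18 = 9 h 57 min; less 45 min break → 9 h 12 min
Sat: 09:35–19:56 = 10 h 21 min; less 45 min break → 9 h 36 min
Total worked: 44 h 2 min = 2642 min.
Regular 44 h 0 min = 2640 min at €51.25/h; overtime 0 h 2 min = 2 min at €102.50/h.
Pay = (2640 × €51.25 + 2 × €102.50) ÷ 60 = €2258.42.

€2258.42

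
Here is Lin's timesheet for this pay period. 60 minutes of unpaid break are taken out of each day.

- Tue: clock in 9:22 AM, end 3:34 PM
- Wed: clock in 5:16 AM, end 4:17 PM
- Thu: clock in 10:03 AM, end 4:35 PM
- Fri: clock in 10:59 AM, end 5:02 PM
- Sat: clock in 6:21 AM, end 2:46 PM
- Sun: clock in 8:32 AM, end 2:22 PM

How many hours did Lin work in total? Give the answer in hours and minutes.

Tue: 9:22 AM–3:34 PM = 6 h 12 min; less 60 min break → 5 h 12 min
Wed: 5:16 AM–4:17 PM = 11 h 1 min; less 60 min break → 10 h 1 min
Thu: 10:03 AM–4:35 PM = 6 h 32 min; less 60 min break → 5 h 32 min
Fri: 10:59 AM–5:02 PM = 6 h 3 min; less 60 min break → 5 h 3 min
Sat: 6:21 AM–2:46 PM = 8 h 25 min; less 60 min break → 7 h 25 min
Sun: 8:32 AM–2:22 PM = 5 h 50 min; less 60 min break → 4 h 50 min
Total: 5 h 12 min + 10 h 1 min + 5 h 32 min + 5 h 3 min + 7 h 25 min + 4 h 50 min = 38 h 3 min.

38 h 3 min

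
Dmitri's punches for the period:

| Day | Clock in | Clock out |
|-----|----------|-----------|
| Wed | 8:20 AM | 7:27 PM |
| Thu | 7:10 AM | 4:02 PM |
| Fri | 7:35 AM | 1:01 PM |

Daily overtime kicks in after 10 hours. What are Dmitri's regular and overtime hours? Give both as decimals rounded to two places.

Regular 24.30 hours, overtime 1.12 hours

Wed: 8:20 AM–7:27 PM = 11 h 7 min
Thu: 7:10 AM–4:02 PM = 8 h 52 min
Fri: 7:35 AM–1:01 PM = 5 h 26 min
Wed reg 10 h 0 min / OT 1 h 7 min; Thu reg 8 h 52 min / OT 0 h 0 min; Fri reg 5 h 26 min / OT 0 h 0 min.
Totals: regular 24 h 18 min, overtime 1 h 7 min.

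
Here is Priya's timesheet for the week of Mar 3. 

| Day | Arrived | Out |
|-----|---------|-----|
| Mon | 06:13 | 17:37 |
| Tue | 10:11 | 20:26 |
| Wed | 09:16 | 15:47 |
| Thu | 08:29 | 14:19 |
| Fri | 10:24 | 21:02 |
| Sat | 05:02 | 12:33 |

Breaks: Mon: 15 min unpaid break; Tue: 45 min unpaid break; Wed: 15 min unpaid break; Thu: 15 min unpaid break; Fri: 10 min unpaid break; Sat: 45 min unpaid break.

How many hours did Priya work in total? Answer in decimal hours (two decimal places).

49.73 hours

Mon: 06:13–17:37 = 11 h 24 min; less 15 min break → 11 h 9 min
Tue: 10:11–20:26 = 10 h 15 min; less 45 min break → 9 h 30 min
Wed: 09:16–15:47 = 6 h 31 min; less 15 min break → 6 h 16 min
Thu: 08:29–14:19 = 5 h 50 min; less 15 min break → 5 h 35 min
Fri: 10:24–21:02 = 10 h 38 min; less 10 min break → 10 h 28 min
Sat: 05:02–12:33 = 7 h 31 min; less 45 min break → 6 h 46 min
Total: 11 h 9 min + 9 h 30 min + 6 h 16 min + 5 h 35 min + 10 h 28 min + 6 h 46 min = 49 h 44 min.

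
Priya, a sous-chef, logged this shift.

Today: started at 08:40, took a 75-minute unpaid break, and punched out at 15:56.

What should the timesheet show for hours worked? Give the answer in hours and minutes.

6 h 1 min

Today: 08:40–15:56 = 7 h 16 min; less 75 min break → 6 h 1 min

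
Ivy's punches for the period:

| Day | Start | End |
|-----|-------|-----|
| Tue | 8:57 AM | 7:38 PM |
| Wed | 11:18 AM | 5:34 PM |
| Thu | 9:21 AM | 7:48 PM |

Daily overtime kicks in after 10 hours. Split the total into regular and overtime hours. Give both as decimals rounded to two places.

Tue: 8:57 AM–7:38 PM = 10 h 41 min
Wed: 11:18 AM–5:34 PM = 6 h 16 min
Thu: 9:21 AM–7:48 PM = 10 h 27 min
Tue reg 10 h 0 min / OT 0 h 41 min; Wed reg 6 h 16 min / OT 0 h 0 min; Thu reg 10 h 0 min / OT 0 h 27 min.
Totals: regular 26 h 16 min, overtime 1 h 8 min.

Regular 26.27 hours, overtime 1.13 hours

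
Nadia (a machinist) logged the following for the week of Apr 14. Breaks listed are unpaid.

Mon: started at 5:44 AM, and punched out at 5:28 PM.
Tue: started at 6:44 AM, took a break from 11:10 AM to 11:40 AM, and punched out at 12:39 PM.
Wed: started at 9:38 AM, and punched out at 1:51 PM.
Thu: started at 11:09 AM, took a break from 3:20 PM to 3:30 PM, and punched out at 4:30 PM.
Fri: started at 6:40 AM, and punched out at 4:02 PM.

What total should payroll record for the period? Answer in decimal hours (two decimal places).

35.92 hours

Mon: 5:44 AM–5:28 PM = 11 h 44 min
Tue: 6:44 AM–12:39 PM = 5 h 55 min; less 30 min break → 5 h 25 min
Wed: 9:38 AM–1:51 PM = 4 h 13 min
Thu: 11:09 AM–4:30 PM = 5 h 21 min; less 10 min break → 5 h 11 min
Fri: 6:40 AM–4:02 PM = 9 h 22 min
Total: 11 h 44 min + 5 h 25 min + 4 h 13 min + 5 h 11 min + 9 h 22 min = 35 h 55 min.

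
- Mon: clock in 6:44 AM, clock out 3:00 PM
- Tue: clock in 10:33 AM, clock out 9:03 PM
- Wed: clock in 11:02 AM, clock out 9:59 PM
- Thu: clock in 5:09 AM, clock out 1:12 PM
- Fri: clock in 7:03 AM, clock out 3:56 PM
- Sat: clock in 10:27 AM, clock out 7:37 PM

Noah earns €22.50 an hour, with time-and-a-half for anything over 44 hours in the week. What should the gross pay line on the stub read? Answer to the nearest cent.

Mon: 6:44 AM–3:00 PM = 8 h 16 min
Tue: 10:33 AM–9:03 PM = 10 h 30 min
Wed: 11:02 AM–9:59 PM = 10 h 57 min
Thu: 5:09 AM–1:12 PM = 8 h 3 min
Fri: 7:03 AM–3:56 PM = 8 h 53 min
Sat: 10:27 AM–7:37 PM = 9 h 10 min
Total worked: 55 h 49 min = 3349 min.
Regular 44 h 0 min = 2640 min at €22.50/h; overtime 11 h 49 min = 709 min at €33.75/h.
Pay = (2640 × €22.50 + 709 × €33.75) ÷ 60 = €1388.81.

€1388.81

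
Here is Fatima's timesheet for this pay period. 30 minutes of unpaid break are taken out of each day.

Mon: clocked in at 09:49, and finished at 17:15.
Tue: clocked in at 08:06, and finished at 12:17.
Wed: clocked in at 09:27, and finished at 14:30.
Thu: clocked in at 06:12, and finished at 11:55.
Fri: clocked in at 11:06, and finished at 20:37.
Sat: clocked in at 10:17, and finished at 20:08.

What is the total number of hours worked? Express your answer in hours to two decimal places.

Mon: 09:49–17:15 = 7 h 26 min; less 30 min break → 6 h 56 min
Tue: 08:06–12:17 = 4 h 11 min; less 30 min break → 3 h 41 min
Wed: 09:27–14:30 = 5 h 3 min; less 30 min break → 4 h 33 min
Thu: 06:12–11:55 = 5 h 43 min; less 30 min break → 5 h 13 min
Fri: 11:06–20:37 = 9 h 31 min; less 30 min break → 9 h 1 min
Sat: 10:17–20:08 = 9 h 51 min; less 30 min break → 9 h 21 min
Total: 6 h 56 min + 3 h 41 min + 4 h 33 min + 5 h 13 min + 9 h 1 min + 9 h 21 min = 38 h 45 min.

38.75 hours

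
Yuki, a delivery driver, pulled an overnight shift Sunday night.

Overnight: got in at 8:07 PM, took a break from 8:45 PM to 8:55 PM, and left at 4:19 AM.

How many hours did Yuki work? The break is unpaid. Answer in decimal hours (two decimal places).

8.03 hours

Overnight: 8:07 PM → midnight = 3 h 53 min; midnight → 4:19 AM = 4 h 19 min; span 8 h 12 min; less 10 min break → 8 h 2 min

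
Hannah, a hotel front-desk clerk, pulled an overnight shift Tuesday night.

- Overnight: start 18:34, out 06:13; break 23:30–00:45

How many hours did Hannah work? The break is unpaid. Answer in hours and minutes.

10 h 24 min

Overnight: 18:34 → midnight = 5 h 26 min; midnight → 06:13 = 6 h 13 min; span 11 h 39 min; less 75 min break → 10 h 24 min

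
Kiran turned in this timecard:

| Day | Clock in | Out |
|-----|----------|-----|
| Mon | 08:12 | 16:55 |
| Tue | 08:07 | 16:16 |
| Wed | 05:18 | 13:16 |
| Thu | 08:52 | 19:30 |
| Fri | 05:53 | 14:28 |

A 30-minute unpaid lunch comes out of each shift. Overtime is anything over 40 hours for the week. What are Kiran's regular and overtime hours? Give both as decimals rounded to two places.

Mon: 08:12–16:55 = 8 h 43 min; less 30 min break → 8 h 13 min
Tue: 08:07–16:16 = 8 h 9 min; less 30 min break → 7 h 39 min
Wed: 05:18–13:16 = 7 h 58 min; less 30 min break → 7 h 28 min
Thu: 08:52–19:30 = 10 h 38 min; less 30 min break → 10 h 8 min
Fri: 05:53–14:28 = 8 h 35 min; less 30 min break → 8 h 5 min
Total worked: 41 h 33 min = 41.55 h.
Threshold 40 h → overtime 1 h 33 min, regular 40 h 0 min.

Regular 40.00 hours, overtime 1.55 hours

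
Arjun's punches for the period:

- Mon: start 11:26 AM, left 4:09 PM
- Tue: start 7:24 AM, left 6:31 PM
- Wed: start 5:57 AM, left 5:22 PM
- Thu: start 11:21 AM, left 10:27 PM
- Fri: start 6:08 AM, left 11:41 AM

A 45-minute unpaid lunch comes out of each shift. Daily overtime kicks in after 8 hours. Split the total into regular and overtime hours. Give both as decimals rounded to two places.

Mon: 11:26 AM–4:09 PM = 4 h 43 min; less 45 min break → 3 h 58 min
Tue: 7:24 AM–6:31 PM = 11 h 7 min; less 45 min break → 10 h 22 min
Wed: 5:57 AM–5:22 PM = 11 h 25 min; less 45 min break → 10 h 40 min
Thu: 11:21 AM–10:27 PM = 11 h 6 min; less 45 min break → 10 h 21 min
Fri: 6:08 AM–11:41 AM = 5 h 33 min; less 45 min break → 4 h 48 min
Mon reg 3 h 58 min / OT 0 h 0 min; Tue reg 8 h 0 min / OT 2 h 22 min; Wed reg 8 h 0 min / OT 2 h 40 min; Thu reg 8 h 0 min / OT 2 h 21 min; Fri reg 4 h 48 min / OT 0 h 0 min.
Totals: regular 32 h 46 min, overtime 7 h 23 min.

Regular 32.77 hours, overtime 7.38 hours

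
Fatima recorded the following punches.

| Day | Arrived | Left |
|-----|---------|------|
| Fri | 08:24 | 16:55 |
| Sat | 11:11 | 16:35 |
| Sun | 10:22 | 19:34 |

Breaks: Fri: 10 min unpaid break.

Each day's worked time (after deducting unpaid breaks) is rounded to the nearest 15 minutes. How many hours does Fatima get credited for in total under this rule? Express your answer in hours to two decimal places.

Fri: 08:24–16:55 = 8 h 31 min − 10 min = 8 h 21 min → rounds to 8 h 15 min
Sat: 11:11–16:35 = 5 h 24 min → rounds to 5 h 30 min
Sun: 10:22–19:34 = 9 h 12 min → rounds to 9 h 15 min
Total credited: 23 h 0 min.

23.00 hours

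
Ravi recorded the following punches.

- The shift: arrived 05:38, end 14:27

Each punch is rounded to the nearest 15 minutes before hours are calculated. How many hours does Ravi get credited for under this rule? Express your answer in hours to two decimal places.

8.75 hours

The shift: in 05:38→05:45, out 14:27→14:30; 8 h 45 min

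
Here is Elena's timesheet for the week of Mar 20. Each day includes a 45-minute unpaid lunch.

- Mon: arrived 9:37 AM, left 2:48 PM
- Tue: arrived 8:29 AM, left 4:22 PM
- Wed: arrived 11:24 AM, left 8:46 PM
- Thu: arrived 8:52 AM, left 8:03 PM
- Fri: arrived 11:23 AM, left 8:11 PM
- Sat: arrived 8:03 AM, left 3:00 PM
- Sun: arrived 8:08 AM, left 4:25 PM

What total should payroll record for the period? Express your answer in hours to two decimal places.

Mon: 9:37 AM–2:48 PM = 5 h 11 min; less 45 min break → 4 h 26 min
Tue: 8:29 AM–4:22 PM = 7 h 53 min; less 45 min break → 7 h 8 min
Wed: 11:24 AM–8:46 PM = 9 h 22 min; less 45 min break → 8 h 37 min
Thu: 8:52 AM–8:03 PM = 11 h 11 min; less 45 min break → 10 h 26 min
Fri: 11:23 AM–8:11 PM = 8 h 48 min; less 45 min break → 8 h 3 min
Sat: 8:03 AM–3:00 PM = 6 h 57 min; less 45 min break → 6 h 12 min
Sun: 8:08 AM–4:25 PM = 8 h 17 min; less 45 min break → 7 h 32 min
Total: 4 h 26 min + 7 h 8 min + 8 h 37 min + 10 h 26 min + 8 h 3 min + 6 h 12 min + 7 h 32 min = 52 h 24 min.

52.40 hours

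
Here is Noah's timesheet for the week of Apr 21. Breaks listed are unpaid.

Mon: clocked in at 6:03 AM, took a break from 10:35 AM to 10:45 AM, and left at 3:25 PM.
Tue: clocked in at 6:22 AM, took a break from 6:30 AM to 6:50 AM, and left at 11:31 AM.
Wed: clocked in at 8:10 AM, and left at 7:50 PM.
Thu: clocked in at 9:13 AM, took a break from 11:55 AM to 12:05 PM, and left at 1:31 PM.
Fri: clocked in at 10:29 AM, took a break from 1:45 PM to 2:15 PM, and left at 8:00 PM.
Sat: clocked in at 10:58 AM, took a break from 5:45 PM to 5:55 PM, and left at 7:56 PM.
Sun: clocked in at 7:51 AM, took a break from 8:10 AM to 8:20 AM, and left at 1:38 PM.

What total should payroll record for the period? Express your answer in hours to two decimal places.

53.25 hours

Mon: 6:03 AM–3:25 PM = 9 h 22 min; less 10 min break → 9 h 12 min
Tue: 6:22 AM–11:31 AM = 5 h 9 min; less 20 min break → 4 h 49 min
Wed: 8:10 AM–7:50 PM = 11 h 40 min
Thu: 9:13 AM–1:31 PM = 4 h 18 min; less 10 min break → 4 h 8 min
Fri: 10:29 AM–8:00 PM = 9 h 31 min; less 30 min break → 9 h 1 min
Sat: 10:58 AM–7:56 PM = 8 h 58 min; less 10 min break → 8 h 48 min
Sun: 7:51 AM–1:38 PM = 5 h 47 min; less 10 min break → 5 h 37 min
Total: 9 h 12 min + 4 h 49 min + 11 h 40 min + 4 h 8 min + 9 h 1 min + 8 h 48 min + 5 h 37 min = 53 h 15 min.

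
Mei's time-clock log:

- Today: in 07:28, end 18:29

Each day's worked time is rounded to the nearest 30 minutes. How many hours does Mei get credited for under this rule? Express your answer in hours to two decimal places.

Today: 07:28–18:29 = 11 h 1 min → rounds to 11 h 0 min

11.00 hours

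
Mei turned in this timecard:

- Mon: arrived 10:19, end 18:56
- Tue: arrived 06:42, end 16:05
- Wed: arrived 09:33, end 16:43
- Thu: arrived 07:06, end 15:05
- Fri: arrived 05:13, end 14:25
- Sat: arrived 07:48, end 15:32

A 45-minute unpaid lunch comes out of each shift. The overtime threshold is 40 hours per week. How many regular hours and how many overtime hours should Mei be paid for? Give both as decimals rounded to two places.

Regular 40.00 hours, overtime 5.58 hours

Mon: 10:19–18:56 = 8 h 37 min; less 45 min break → 7 h 52 min
Tue: 06:42–16:05 = 9 h 23 min; less 45 min break → 8 h 38 min
Wed: 09:33–16:43 = 7 h 10 min; less 45 min break → 6 h 25 min
Thu: 07:06–15:05 = 7 h 59 min; less 45 min break → 7 h 14 min
Fri: 05:13–14:25 = 9 h 12 min; less 45 min break → 8 h 27 min
Sat: 07:48–15:32 = 7 h 44 min; less 45 min break → 6 h 59 min
Total worked: 45 h 35 min = 45.58 h.
Threshold 40 h → overtime 5 h 35 min, regular 40 h 0 min.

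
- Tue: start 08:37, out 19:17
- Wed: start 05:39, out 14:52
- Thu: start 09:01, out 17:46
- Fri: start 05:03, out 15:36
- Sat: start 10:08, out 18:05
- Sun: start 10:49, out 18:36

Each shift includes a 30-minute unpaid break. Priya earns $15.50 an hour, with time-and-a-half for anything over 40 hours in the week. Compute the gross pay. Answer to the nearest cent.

Tue: 08:37–19:17 = 10 h 40 min; less 30 min break → 10 h 10 min
Wed: 05:39–14:52 = 9 h 13 min; less 30 min break → 8 h 43 min
Thu: 09:01–17:46 = 8 h 45 min; less 30 min break → 8 h 15 min
Fri: 05:03–15:36 = 10 h 33 min; less 30 min break → 10 h 3 min
Sat: 10:08–18:05 = 7 h 57 min; less 30 min break → 7 h 27 min
Sun: 10:49–18:36 = 7 h 47 min; less 30 min break → 7 h 17 min
Total worked: 51 h 55 min = 3115 min.
Regular 40 h 0 min = 2400 min at $15.50/h; overtime 11 h 55 min = 715 min at $23.25/h.
Pay = (2400 × $15.50 + 715 × $23.25) ÷ 60 = $897.06.

$897.06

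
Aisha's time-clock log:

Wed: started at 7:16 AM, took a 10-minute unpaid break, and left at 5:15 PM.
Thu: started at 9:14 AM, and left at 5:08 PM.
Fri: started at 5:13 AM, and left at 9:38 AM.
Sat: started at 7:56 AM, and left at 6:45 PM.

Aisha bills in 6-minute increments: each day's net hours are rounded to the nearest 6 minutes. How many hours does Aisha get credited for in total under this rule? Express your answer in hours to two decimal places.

32.90 hours

Wed: 7:16 AM–5:15 PM = 9 h 59 min − 10 min = 9 h 49 min → rounds to 9 h 48 min
Thu: 9:14 AM–5:08 PM = 7 h 54 min → rounds to 7 h 54 min
Fri: 5:13 AM–9:38 AM = 4 h 25 min → rounds to 4 h 24 min
Sat: 7:56 AM–6:45 PM = 10 h 49 min → rounds to 10 h 48 min
Total credited: 32 h 54 min.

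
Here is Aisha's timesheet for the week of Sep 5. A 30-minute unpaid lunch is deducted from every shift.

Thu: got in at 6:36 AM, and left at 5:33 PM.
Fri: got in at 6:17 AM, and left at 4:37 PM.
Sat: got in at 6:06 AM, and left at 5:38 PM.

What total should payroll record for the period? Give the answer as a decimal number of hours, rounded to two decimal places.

31.32 hours

Thu: 6:36 AM–5:33 PM = 10 h 57 min; less 30 min break → 10 h 27 min
Fri: 6:17 AM–4:37 PM = 10 h 20 min; less 30 min break → 9 h 50 min
Sat: 6:06 AM–5:38 PM = 11 h 32 min; less 30 min break → 11 h 2 min
Total: 10 h 27 min + 9 h 50 min + 11 h 2 min = 31 h 19 min.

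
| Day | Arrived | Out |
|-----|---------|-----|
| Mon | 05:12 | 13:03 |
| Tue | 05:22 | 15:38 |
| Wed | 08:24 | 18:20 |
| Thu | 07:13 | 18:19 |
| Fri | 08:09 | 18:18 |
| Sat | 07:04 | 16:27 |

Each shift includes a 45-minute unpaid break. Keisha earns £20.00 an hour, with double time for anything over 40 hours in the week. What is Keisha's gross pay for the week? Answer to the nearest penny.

£1367.33

Mon: 05:12–13:03 = 7 h 51 min; less 45 min break → 7 h 6 min
Tue: 05:22–15:38 = 10 h 16 min; less 45 min break → 9 h 31 min
Wed: 08:24–18:20 = 9 h 56 min; less 45 min break → 9 h 11 min
Thu: 07:13–18:19 = 11 h 6 min; less 45 min break → 10 h 21 min
Fri: 08:09–18:18 = 10 h 9 min; less 45 min break → 9 h 24 min
Sat: 07:04–16:27 = 9 h 23 min; less 45 min break → 8 h 38 min
Total worked: 54 h 11 min = 3251 min.
Regular 40 h 0 min = 2400 min at £20.00/h; overtime 14 h 11 min = 851 min at £40.00/h.
Pay = (2400 × £20.00 + 851 × £40.00) ÷ 60 = £1367.33.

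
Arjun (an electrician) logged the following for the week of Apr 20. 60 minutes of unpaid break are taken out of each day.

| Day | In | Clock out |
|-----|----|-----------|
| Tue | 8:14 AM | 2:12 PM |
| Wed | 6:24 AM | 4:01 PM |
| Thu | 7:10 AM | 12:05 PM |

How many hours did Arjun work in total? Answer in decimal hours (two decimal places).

Tue: 8:14 AM–2:12 PM = 5 h 58 min; less 60 min break → 4 h 58 min
Wed: 6:24 AM–4:01 PM = 9 h 37 min; less 60 min break → 8 h 37 min
Thu: 7:10 AM–12:05 PM = 4 h 55 min; less 60 min break → 3 h 55 min
Total: 4 h 58 min + 8 h 37 min + 3 h 55 min = 17 h 30 min.

17.50 hours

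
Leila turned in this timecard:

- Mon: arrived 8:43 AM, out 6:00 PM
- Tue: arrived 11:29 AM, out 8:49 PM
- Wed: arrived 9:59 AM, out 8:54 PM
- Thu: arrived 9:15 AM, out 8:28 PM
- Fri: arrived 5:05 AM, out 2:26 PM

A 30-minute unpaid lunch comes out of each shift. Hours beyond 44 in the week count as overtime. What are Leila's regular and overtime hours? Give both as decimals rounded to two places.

Regular 44.00 hours, overtime 3.60 hours

Mon: 8:43 AM–6:00 PM = 9 h 17 min; less 30 min break → 8 h 47 min
Tue: 11:29 AM–8:49 PM = 9 h 20 min; less 30 min break → 8 h 50 min
Wed: 9:59 AM–8:54 PM = 10 h 55 min; less 30 min break → 10 h 25 min
Thu: 9:15 AM–8:28 PM = 11 h 13 min; less 30 min break → 10 h 43 min
Fri: 5:05 AM–2:26 PM = 9 h 21 min; less 30 min break → 8 h 51 min
Total worked: 47 h 36 min = 47.60 h.
Threshold 44 h → overtime 3 h 36 min, regular 44 h 0 min.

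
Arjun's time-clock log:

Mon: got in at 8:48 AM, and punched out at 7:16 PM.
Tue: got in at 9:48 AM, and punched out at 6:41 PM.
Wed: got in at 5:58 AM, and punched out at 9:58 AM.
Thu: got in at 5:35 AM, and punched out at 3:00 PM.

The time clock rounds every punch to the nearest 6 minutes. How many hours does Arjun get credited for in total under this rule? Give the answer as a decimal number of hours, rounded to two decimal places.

Mon: in 8:48 AM→8:48 AM, out 7:16 PM→7:18 PM; 10 h 30 min
Tue: in 9:48 AM→9:48 AM, out 6:41 PM→6:42 PM; 8 h 54 min
Wed: in 5:58 AM→6:00 AM, out 9:58 AM→10:00 AM; 4 h 0 min
Thu: in 5:35 AM→5:36 AM, out 3:00 PM→3:00 PM; 9 h 24 min
Total credited: 32 h 48 min.

32.80 hours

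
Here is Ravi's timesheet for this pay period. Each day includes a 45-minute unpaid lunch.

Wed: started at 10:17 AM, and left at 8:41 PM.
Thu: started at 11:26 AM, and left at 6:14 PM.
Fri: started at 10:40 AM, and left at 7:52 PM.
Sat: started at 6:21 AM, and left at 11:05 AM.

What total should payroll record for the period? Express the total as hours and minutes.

Wed: 10:17 AM–8:41 PM = 10 h 24 min; less 45 min break → 9 h 39 min
Thu: 11:26 AM–6:14 PM = 6 h 48 min; less 45 min break → 6 h 3 min
Fri: 10:40 AM–7:52 PM = 9 h 12 min; less 45 min break → 8 h 27 min
Sat: 6:21 AM–11:05 AM = 4 h 44 min; less 45 min break → 3 h 59 min
Total: 9 h 39 min + 6 h 3 min + 8 h 27 min + 3 h 59 min = 28 h 8 min.

28 h 8 min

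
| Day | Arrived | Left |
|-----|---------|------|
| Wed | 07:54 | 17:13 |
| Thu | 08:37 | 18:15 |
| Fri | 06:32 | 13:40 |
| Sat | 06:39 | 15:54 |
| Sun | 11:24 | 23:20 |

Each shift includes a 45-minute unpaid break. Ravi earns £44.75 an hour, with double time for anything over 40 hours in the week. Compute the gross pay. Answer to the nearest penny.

Wed: 07:54–17:13 = 9 h 19 min; less 45 min break → 8 h 34 min
Thu: 08:37–18:15 = 9 h 38 min; less 45 min break → 8 h 53 min
Fri: 06:32–13:40 = 7 h 8 min; less 45 min break → 6 h 23 min
Sat: 06:39–15:54 = 9 h 15 min; less 45 min break → 8 h 30 min
Sun: 11:24–23:20 = 11 h 56 min; less 45 min break → 11 h 11 min
Total worked: 43 h 31 min = 2611 min.
Regular 40 h 0 min = 2400 min at £44.75/h; overtime 3 h 31 min = 211 min at £89.50/h.
Pay = (2400 × £44.75 + 211 × £89.50) ÷ 60 = £2104.74.

£2104.74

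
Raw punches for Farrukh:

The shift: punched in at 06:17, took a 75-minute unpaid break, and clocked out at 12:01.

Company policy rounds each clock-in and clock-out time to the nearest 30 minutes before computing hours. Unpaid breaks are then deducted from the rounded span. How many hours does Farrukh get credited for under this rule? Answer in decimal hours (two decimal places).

4.25 hours

The shift: in 06:17→06:30, out 12:01→12:00; 5 h 30 min − 75 min = 4 h 15 min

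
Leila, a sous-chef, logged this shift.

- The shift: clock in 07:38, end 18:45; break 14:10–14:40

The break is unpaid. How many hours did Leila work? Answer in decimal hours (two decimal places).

10.62 hours

The shift: 07:38–18:45 = 11 h 7 min; less 30 min break → 10 h 37 min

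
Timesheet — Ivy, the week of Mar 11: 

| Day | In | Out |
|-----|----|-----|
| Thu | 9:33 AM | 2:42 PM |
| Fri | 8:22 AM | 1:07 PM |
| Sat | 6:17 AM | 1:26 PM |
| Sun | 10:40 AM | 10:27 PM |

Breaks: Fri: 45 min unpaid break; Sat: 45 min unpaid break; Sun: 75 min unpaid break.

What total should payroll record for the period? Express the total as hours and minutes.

Thu: 9:33 AM–2:42 PM = 5 h 9 min
Fri: 8:22 AM–1:07 PM = 4 h 45 min; less 45 min break → 4 h 0 min
Sat: 6:17 AM–1:26 PM = 7 h 9 min; less 45 min break → 6 h 24 min
Sun: 10:40 AM–10:27 PM = 11 h 47 min; less 75 min break → 10 h 32 min
Total: 5 h 9 min + 4 h 0 min + 6 h 24 min + 10 h 32 min = 26 h 5 min.

26 h 5 min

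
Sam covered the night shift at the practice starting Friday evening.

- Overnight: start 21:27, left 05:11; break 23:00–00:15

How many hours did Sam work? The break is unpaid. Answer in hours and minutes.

6 h 29 min

Overnight: 21:27 → midnight = 2 h 33 min; midnight → 05:11 = 5 h 11 min; span 7 h 44 min; less 75 min break → 6 h 29 min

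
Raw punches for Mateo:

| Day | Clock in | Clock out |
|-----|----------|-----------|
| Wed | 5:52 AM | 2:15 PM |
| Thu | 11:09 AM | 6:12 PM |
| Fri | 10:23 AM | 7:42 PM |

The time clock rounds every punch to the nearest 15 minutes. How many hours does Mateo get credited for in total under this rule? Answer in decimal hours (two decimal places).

24.75 hours

Wed: in 5:52 AM→5:45 AM, out 2:15 PM→2:15 PM; 8 h 30 min
Thu: in 11:09 AM→11:15 AM, out 6:12 PM→6:15 PM; 7 h 0 min
Fri: in 10:23 AM→10:30 AM, out 7:42 PM→7:45 PM; 9 h 15 min
Total credited: 24 h 45 min.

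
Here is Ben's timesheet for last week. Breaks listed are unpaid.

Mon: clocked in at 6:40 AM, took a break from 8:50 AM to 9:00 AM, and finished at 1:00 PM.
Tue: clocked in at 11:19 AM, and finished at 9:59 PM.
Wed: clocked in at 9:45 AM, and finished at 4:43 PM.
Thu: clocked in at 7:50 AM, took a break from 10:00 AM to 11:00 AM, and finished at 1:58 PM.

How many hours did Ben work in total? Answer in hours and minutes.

28 h 56 min

Mon: 6:40 AM–1:00 PM = 6 h 20 min; less 10 min break → 6 h 10 min
Tue: 11:19 AM–9:59 PM = 10 h 40 min
Wed: 9:45 AM–4:43 PM = 6 h 58 min
Thu: 7:50 AM–1:58 PM = 6 h 8 min; less 60 min break → 5 h 8 min
Total: 6 h 10 min + 10 h 40 min + 6 h 58 min + 5 h 8 min = 28 h 56 min.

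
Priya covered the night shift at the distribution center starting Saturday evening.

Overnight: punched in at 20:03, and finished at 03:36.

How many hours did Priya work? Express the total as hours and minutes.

7 h 33 min

Overnight: 20:03 → midnight = 3 h 57 min; midnight → 03:36 = 3 h 36 min; span 7 h 33 min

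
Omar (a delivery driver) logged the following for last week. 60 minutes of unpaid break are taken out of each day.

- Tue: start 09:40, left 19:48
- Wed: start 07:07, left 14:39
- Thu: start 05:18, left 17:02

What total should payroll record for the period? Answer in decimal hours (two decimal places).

Tue: 09:40–19:48 = 10 h 8 min; less 60 min break → 9 h 8 min
Wed: 07:07–14:39 = 7 h 32 min; less 60 min break → 6 h 32 min
Thu: 05:18–17:02 = 11 h 44 min; less 60 min break → 10 h 44 min
Total: 9 h 8 min + 6 h 32 min + 10 h 44 min = 26 h 24 min.

26.40 hours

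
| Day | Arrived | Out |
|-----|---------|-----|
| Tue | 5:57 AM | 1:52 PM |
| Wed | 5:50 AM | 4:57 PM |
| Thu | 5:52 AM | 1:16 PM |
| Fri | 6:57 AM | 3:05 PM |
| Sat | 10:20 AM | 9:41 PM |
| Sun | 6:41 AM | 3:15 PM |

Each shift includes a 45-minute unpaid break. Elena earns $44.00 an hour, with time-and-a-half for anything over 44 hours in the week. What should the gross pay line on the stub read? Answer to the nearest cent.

$2330.90

Tue: 5:57 AM–1:52 PM = 7 h 55 min; less 45 min break → 7 h 10 min
Wed: 5:50 AM–4:57 PM = 11 h 7 min; less 45 min break → 10 h 22 min
Thu: 5:52 AM–1:16 PM = 7 h 24 min; less 45 min break → 6 h 39 min
Fri: 6:57 AM–3:05 PM = 8 h 8 min; less 45 min break → 7 h 23 min
Sat: 10:20 AM–9:41 PM = 11 h 21 min; less 45 min break → 10 h 36 min
Sun: 6:41 AM–3:15 PM = 8 h 34 min; less 45 min break → 7 h 49 min
Total worked: 49 h 59 min = 2999 min.
Regular 44 h 0 min = 2640 min at $44.00/h; overtime 5 h 59 min = 359 min at $66.00/h.
Pay = (2640 × $44.00 + 359 × $66.00) ÷ 60 = $2330.90.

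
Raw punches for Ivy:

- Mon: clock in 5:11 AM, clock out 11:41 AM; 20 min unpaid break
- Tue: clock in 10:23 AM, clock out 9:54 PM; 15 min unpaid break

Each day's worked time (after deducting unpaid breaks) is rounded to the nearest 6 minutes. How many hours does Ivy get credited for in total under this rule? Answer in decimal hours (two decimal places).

17.50 hours

Mon: 5:11 AM–11:41 AM = 6 h 30 min − 20 min = 6 h 10 min → rounds to 6 h 12 min
Tue: 10:23 AM–9:54 PM = 11 h 31 min − 15 min = 11 h 16 min → rounds to 11 h 18 min
Total credited: 17 h 30 min.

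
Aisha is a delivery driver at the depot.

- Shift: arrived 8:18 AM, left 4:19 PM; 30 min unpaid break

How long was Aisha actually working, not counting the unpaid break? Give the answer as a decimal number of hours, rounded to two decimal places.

Shift: 8:18 AM–4:19 PM = 8 h 1 min; less 30 min break → 7 h 31 min

7.52 hours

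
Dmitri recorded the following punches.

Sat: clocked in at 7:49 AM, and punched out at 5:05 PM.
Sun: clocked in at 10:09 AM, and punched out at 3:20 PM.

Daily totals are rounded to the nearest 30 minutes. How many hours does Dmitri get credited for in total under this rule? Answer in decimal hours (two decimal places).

Sat: 7:49 AM–5:05 PM = 9 h 16 min → rounds to 9 h 30 min
Sun: 10:09 AM–3:20 PM = 5 h 11 min → rounds to 5 h 0 min
Total credited: 14 h 30 min.

14.50 hours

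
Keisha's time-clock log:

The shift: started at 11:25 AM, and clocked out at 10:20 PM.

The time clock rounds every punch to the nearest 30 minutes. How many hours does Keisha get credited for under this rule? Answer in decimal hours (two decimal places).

The shift: in 11:25 AM→11:30 AM, out 10:20 PM→10:30 PM; 11 h 0 min

11.00 hours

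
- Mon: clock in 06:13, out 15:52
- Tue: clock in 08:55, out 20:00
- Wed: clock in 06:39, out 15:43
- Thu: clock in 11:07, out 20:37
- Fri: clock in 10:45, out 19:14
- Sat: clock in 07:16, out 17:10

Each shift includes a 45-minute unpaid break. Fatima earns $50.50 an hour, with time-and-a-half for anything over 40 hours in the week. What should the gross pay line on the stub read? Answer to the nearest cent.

Mon: 06:13–15:52 = 9 h 39 min; less 45 min break → 8 h 54 min
Tue: 08:55–20:00 = 11 h 5 min; less 45 min break → 10 h 20 min
Wed: 06:39–15:43 = 9 h 4 min; less 45 min break → 8 h 19 min
Thu: 11:07–20:37 = 9 h 30 min; less 45 min break → 8 h 45 min
Fri: 10:45–19:14 = 8 h 29 min; less 45 min break → 7 h 44 min
Sat: 07:16–17:10 = 9 h 54 min; less 45 min break → 9 h 9 min
Total worked: 53 h 11 min = 3191 min.
Regular 40 h 0 min = 2400 min at $50.50/h; overtime 13 h 11 min = 791 min at $75.75/h.
Pay = (2400 × $50.50 + 791 × $75.75) ÷ 60 = $3018.64.

$3018.64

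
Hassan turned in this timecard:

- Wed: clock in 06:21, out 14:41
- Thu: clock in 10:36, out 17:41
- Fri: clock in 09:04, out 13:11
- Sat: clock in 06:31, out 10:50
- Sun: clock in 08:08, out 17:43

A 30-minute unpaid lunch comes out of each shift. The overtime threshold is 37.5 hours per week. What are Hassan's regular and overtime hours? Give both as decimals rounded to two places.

Wed: 06:21–14:41 = 8 h 20 min; less 30 min break → 7 h 50 min
Thu: 10:36–17:41 = 7 h 5 min; less 30 min break → 6 h 35 min
Fri: 09:04–13:11 = 4 h 7 min; less 30 min break → 3 h 37 min
Sat: 06:31–10:50 = 4 h 19 min; less 30 min break → 3 h 49 min
Sun: 08:08–17:43 = 9 h 35 min; less 30 min break → 9 h 5 min
Total worked: 30 h 56 min = 30.93 h.
Threshold 37.5 h → overtime 0 h 0 min, regular 30 h 56 min.

Regular 30.93 hours, overtime 0.00 hours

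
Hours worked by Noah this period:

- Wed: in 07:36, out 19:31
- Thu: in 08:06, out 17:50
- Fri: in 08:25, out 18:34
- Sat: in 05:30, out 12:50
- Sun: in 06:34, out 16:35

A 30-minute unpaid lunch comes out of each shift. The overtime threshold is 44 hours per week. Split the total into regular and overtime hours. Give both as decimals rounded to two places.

Wed: 07:36–19:31 = 11 h 55 min; less 30 min break → 11 h 25 min
Thu: 08:06–17:50 = 9 h 44 min; less 30 min break → 9 h 14 min
Fri: 08:25–18:34 = 10 h 9 min; less 30 min break → 9 h 39 min
Sat: 05:30–12:50 = 7 h 20 min; less 30 min break → 6 h 50 min
Sun: 06:34–16:35 = 10 h 1 min; less 30 min break → 9 h 31 min
Total worked: 46 h 39 min = 46.65 h.
Threshold 44 h → overtime 2 h 39 min, regular 44 h 0 min.

Regular 44.00 hours, overtime 2.65 hours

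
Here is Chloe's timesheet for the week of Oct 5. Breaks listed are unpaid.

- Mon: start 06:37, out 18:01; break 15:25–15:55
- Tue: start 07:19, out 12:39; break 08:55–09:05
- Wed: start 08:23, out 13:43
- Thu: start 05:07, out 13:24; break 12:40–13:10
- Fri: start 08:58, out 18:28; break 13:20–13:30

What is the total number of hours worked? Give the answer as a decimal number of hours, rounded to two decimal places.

Mon: 06:37–18:01 = 11 h 24 min; less 30 min break → 10 h 54 min
Tue: 07:19–12:39 = 5 h 20 min; less 10 min break → 5 h 10 min
Wed: 08:23–13:43 = 5 h 20 min
Thu: 05:07–13:24 = 8 h 17 min; less 30 min break → 7 h 47 min
Fri: 08:58–18:28 = 9 h 30 min; less 10 min break → 9 h 20 min
Total: 10 h 54 min + 5 h 10 min + 5 h 20 min + 7 h 47 min + 9 h 20 min = 38 h 31 min.

38.52 hours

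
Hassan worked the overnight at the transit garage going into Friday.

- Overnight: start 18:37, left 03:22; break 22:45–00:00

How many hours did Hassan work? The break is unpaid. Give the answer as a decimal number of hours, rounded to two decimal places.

7.50 hours

Overnight: 18:37 → midnight = 5 h 23 min; midnight → 03:22 = 3 h 22 min; span 8 h 45 min; less 75 min break → 7 h 30 min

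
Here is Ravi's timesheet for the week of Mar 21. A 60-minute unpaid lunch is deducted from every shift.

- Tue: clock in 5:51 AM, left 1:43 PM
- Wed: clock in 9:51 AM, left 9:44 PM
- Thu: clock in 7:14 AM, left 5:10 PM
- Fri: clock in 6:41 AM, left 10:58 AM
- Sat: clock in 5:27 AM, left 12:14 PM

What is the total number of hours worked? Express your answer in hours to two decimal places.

Tue: 5:51 AM–1:43 PM = 7 h 52 min; less 60 min break → 6 h 52 min
Wed: 9:51 AM–9:44 PM = 11 h 53 min; less 60 min break → 10 h 53 min
Thu: 7:14 AM–5:10 PM = 9 h 56 min; less 60 min break → 8 h 56 min
Fri: 6:41 AM–10:58 AM = 4 h 17 min; less 60 min break → 3 h 17 min
Sat: 5:27 AM–12:14 PM = 6 h 47 min; less 60 min break → 5 h 47 min
Total: 6 h 52 min + 10 h 53 min + 8 h 56 min + 3 h 17 min + 5 h 47 min = 35 h 45 min.

35.75 hours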